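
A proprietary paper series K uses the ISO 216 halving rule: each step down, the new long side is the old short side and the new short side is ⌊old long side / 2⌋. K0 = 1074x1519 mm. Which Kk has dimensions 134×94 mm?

K7

K0: 1074 × 1519 mm
K1: 759 × 1074 mm
K2: 537 × 759 mm
K3: 379 × 537 mm
K4: 268 × 379 mm
K5: 189 × 268 mm
K6: 134 × 189 mm
K7: 94 × 134 mm
K8: 67 × 94 mm
→ matches K7.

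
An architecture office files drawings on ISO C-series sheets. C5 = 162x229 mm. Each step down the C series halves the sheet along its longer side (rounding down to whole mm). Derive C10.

C6: ⌊229/2⌋ × 162 = 114 × 162 mm
C7: ⌊162/2⌋ × 114 = 81 × 114 mm
C8: ⌊114/2⌋ × 81 = 57 × 81 mm
C9: ⌊81/2⌋ × 57 = 40 × 57 mm
C10: ⌊57/2⌋ × 40 = 28 × 40 mm

28 × 40 mm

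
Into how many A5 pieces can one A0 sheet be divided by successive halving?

32

Each ISO step halves the sheet: 1 × A0 → 2 × A1 → 4 × A2 → 8 × A3 → …
From A0 to A5 is 5 halving steps: 2^5 = 32.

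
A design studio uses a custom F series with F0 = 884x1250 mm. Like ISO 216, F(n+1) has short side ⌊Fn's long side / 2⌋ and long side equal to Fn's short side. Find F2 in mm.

442 × 625 mm

F1: ⌊1250/2⌋ × 884 = 625 × 884 mm
F2: ⌊884/2⌋ × 625 = 442 × 625 mm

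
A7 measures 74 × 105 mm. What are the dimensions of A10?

A8: ⌊105/2⌋ × 74 = 52 × 74 mm
A9: ⌊74/2⌋ × 52 = 37 × 52 mm
A10: ⌊52/2⌋ × 37 = 26 × 37 mm

26 × 37 mm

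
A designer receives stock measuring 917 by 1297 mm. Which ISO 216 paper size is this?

C0 (917 × 1297 mm)

Aspect ratio 1297/917 ≈ 1.414 — close to the ISO √2 ≈ 1.414.
In the C-series (envelope sizes, between A and B): C0 = 917 × 1297 mm.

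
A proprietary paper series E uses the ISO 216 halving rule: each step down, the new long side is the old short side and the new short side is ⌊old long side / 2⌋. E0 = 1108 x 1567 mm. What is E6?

138 × 195 mm

E1 = 783 × 1108 mm (from E0 by 1 halving).
E2: ⌊1108/2⌋ × 783 = 554 × 783 mm
E3: ⌊783/2⌋ × 554 = 391 × 554 mm
E4: ⌊554/2⌋ × 391 = 277 × 391 mm
E5: ⌊391/2⌋ × 277 = 195 × 277 mm
E6: ⌊277/2⌋ × 195 = 138 × 195 mm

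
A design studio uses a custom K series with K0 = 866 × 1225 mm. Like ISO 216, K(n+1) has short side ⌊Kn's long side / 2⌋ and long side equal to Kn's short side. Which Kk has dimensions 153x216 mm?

K5

K0: 866 × 1225 mm
K1: 612 × 866 mm
K2: 433 × 612 mm
K3: 306 × 433 mm
K4: 216 × 306 mm
K5: 153 × 216 mm
K6: 108 × 153 mm
→ matches K5.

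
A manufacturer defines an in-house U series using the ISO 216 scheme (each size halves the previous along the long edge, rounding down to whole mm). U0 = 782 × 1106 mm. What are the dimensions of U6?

U1: ⌊1106/2⌋ × 782 = 553 × 782 mm
U2: ⌊782/2⌋ × 553 = 391 × 553 mm
U3: ⌊553/2⌋ × 391 = 276 × 391 mm
U4: ⌊391/2⌋ × 276 = 195 × 276 mm
U5: ⌊276/2⌋ × 195 = 138 × 195 mm
U6: ⌊195/2⌋ × 138 = 97 × 138 mm

97 × 138 mm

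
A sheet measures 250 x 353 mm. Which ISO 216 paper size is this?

Aspect ratio 353/250 ≈ 1.412 — close to the ISO √2 ≈ 1.414.
In the B-series (B0 = 1000 × 1414 mm): B4 = 250 × 353 mm.

B4 (250 × 353 mm)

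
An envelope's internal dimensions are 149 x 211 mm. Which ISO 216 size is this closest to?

A5 (148 × 210 mm)

Aspect ratio 211/149 ≈ 1.416 — close to the ISO √2 ≈ 1.414.
In the A-series (A0 area = 1 m²): A5 = 148 × 210 mm.
Off by 2 mm total — nearest standard size.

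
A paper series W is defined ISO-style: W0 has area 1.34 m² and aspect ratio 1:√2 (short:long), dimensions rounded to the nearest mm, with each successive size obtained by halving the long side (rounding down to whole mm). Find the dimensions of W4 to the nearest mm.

243 × 344 mm

Let W0's short side be w mm. w · w√2 = 1.34 m² = 1,340,000 mm², so w ≈ 973.4 mm and w√2 ≈ 1376.6 mm → W0 = 973 × 1377 mm.
W1: ⌊1377/2⌋ × 973 = 688 × 973 mm
W2: ⌊973/2⌋ × 688 = 486 × 688 mm
W3: ⌊688/2⌋ × 486 = 344 × 486 mm
W4: ⌊486/2⌋ × 344 = 243 × 344 mm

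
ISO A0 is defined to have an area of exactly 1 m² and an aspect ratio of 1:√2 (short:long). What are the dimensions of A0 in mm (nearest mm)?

841 × 1189 mm

Let the short side be w mm. Then the long side is w√2 and w · w√2 = 10⁶ mm².
w² = 10⁶/√2, so w = 1000 / 2^(1/4) ≈ 840.9 mm; long side = 1000 · 2^(1/4) ≈ 1189.2 mm.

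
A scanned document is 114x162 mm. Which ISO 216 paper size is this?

C6 (114 × 162 mm)

Aspect ratio 162/114 ≈ 1.421 — close to the ISO √2 ≈ 1.414.
In the C-series (envelope sizes, between A and B): C6 = 114 × 162 mm.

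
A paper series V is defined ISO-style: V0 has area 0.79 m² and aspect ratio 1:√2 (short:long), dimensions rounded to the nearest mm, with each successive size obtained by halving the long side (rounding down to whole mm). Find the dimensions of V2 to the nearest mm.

Let V0's short side be w mm. w · w√2 = 0.79 m² = 790,000 mm², so w ≈ 747.4 mm and w√2 ≈ 1057.0 mm → V0 = 747 × 1057 mm.
V1: ⌊1057/2⌋ × 747 = 528 × 747 mm
V2: ⌊747/2⌋ × 528 = 373 × 528 mm

373 × 528 mm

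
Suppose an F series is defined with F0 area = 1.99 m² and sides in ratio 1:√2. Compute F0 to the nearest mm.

1186 × 1678 mm

Let the short side be w mm. Then w · w√2 = 1.99 m² = 1,990,000 mm².
w² = 1,990,000/√2, so w ≈ 1186.2 mm; long side = w√2 ≈ 1677.6 mm.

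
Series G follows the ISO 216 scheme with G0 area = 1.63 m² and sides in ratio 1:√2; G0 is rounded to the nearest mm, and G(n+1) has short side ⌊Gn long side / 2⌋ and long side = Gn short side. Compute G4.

Let G0's short side be w mm. w · w√2 = 1.63 m² = 1,630,000 mm², so w ≈ 1073.6 mm and w√2 ≈ 1518.3 mm → G0 = 1074 × 1518 mm.
G1: ⌊1518/2⌋ × 1074 = 759 × 1074 mm
G2: ⌊1074/2⌋ × 759 = 537 × 759 mm
G3: ⌊759/2⌋ × 537 = 379 × 537 mm
G4: ⌊537/2⌋ × 379 = 268 × 379 mm

268 × 379 mm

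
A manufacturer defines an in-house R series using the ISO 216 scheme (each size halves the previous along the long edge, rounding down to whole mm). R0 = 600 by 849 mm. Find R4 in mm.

R1: ⌊849/2⌋ × 600 = 424 × 600 mm
R2: ⌊600/2⌋ × 424 = 300 × 424 mm
R3: ⌊424/2⌋ × 300 = 212 × 300 mm
R4: ⌊300/2⌋ × 212 = 150 × 212 mm

150 × 212 mm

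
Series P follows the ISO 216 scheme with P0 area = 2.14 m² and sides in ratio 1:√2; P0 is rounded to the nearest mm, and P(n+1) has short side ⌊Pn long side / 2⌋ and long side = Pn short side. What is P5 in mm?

Let P0's short side be w mm. w · w√2 = 2.14 m² = 2,140,000 mm², so w ≈ 1230.1 mm and w√2 ≈ 1739.7 mm → P0 = 1230 × 1740 mm.
P1: ⌊1740/2⌋ × 1230 = 870 × 1230 mm
P2: ⌊1230/2⌋ × 870 = 615 × 870 mm
P3: ⌊870/2⌋ × 615 = 435 × 615 mm
P4: ⌊615/2⌋ × 435 = 307 × 435 mm
P5: ⌊435/2⌋ × 307 = 217 × 307 mm

217 × 307 mm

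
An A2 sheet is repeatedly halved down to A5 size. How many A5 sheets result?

8

Each ISO step halves the sheet: 1 × A2 → 2 × A3 → 4 × A4 → 8 × A5
From A2 to A5 is 3 halving steps: 2^3 = 8.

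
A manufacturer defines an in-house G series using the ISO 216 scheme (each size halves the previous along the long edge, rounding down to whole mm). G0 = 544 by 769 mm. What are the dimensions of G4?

136 × 192 mm

G1 = 384 × 544 mm (from G0 by 1 halving).
G2: ⌊544/2⌋ × 384 = 272 × 384 mm
G3: ⌊384/2⌋ × 272 = 192 × 272 mm
G4: ⌊272/2⌋ × 192 = 136 × 192 mm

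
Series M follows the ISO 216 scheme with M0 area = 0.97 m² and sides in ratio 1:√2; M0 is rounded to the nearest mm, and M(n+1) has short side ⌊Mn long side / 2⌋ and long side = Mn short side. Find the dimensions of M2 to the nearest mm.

Let M0's short side be w mm. w · w√2 = 0.97 m² = 970,000 mm², so w ≈ 828.2 mm and w√2 ≈ 1171.2 mm → M0 = 828 × 1171 mm.
M1: ⌊1171/2⌋ × 828 = 585 × 828 mm
M2: ⌊828/2⌋ × 585 = 414 × 585 mm

414 × 585 mm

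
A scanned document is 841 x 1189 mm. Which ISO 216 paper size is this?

A0 (841 × 1189 mm)

Aspect ratio 1189/841 ≈ 1.414 — close to the ISO √2 ≈ 1.414.
In the A-series (A0 area = 1 m²): A0 = 841 × 1189 mm.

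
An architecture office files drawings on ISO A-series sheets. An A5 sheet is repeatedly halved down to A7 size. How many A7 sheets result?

A5 = 148 × 210 mm; A7 = 74 × 105 mm.
Each halving step doubles the count; 2 steps from A5 to A7.
2^2 = 4.

4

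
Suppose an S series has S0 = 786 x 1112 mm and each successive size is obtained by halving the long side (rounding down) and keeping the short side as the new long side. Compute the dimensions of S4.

S1: ⌊1112/2⌋ × 786 = 556 × 786 mm
S2: ⌊786/2⌋ × 556 = 393 × 556 mm
S3: ⌊556/2⌋ × 393 = 278 × 393 mm
S4: ⌊393/2⌋ × 278 = 196 × 278 mm

196 × 278 mm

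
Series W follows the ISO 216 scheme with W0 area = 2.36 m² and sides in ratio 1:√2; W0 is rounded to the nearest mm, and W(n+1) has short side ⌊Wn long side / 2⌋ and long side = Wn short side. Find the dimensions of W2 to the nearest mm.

Let W0's short side be w mm. w · w√2 = 2.36 m² = 2,360,000 mm², so w ≈ 1291.8 mm and w√2 ≈ 1826.9 mm → W0 = 1292 × 1827 mm.
W1: ⌊1827/2⌋ × 1292 = 913 × 1292 mm
W2: ⌊1292/2⌋ × 913 = 646 × 913 mm

646 × 913 mm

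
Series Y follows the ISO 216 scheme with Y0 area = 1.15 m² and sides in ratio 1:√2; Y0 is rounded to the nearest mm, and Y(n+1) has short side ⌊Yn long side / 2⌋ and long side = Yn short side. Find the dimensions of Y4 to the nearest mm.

225 × 318 mm

Let Y0's short side be w mm. w · w√2 = 1.15 m² = 1,150,000 mm², so w ≈ 901.8 mm and w√2 ≈ 1275.3 mm → Y0 = 902 × 1275 mm.
Y1: ⌊1275/2⌋ × 902 = 637 × 902 mm
Y2: ⌊902/2⌋ × 637 = 451 × 637 mm
Y3: ⌊637/2⌋ × 451 = 318 × 451 mm
Y4: ⌊451/2⌋ × 318 = 225 × 318 mm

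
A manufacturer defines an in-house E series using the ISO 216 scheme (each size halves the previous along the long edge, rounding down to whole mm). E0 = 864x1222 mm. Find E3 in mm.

305 × 432 mm

E1: ⌊1222/2⌋ × 864 = 611 × 864 mm
E2: ⌊864/2⌋ × 611 = 432 × 611 mm
E3: ⌊611/2⌋ × 432 = 305 × 432 mm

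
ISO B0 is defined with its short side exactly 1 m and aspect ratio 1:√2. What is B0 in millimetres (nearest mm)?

Short side = 1000 mm; long side = 1000√2 ≈ 1414.2 mm.

1000 × 1414 mm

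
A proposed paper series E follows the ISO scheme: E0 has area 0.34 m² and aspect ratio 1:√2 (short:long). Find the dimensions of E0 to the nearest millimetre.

490 × 693 mm

Let the short side be w mm. Then w · w√2 = 0.34 m² = 340,000 mm².
w² = 340,000/√2, so w ≈ 490.3 mm; long side = w√2 ≈ 693.4 mm.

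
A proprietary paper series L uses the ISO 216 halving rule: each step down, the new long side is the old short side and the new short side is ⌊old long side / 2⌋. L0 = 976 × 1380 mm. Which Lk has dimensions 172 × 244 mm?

L0: 976 × 1380 mm
L1: 690 × 976 mm
L2: 488 × 690 mm
L3: 345 × 488 mm
L4: 244 × 345 mm
L5: 172 × 244 mm
L6: 122 × 172 mm
→ matches L5.

L5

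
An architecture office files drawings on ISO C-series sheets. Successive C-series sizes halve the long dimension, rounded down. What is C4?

C0 = 917 × 1297 mm (C0 is the geometric mean of A0 and B0, aspect 1:√2).
C1: ⌊1297/2⌋ × 917 = 648 × 917 mm
C2: ⌊917/2⌋ × 648 = 458 × 648 mm
C3: ⌊648/2⌋ × 458 = 324 × 458 mm
C4: ⌊458/2⌋ × 324 = 229 × 324 mm

229 × 324 mm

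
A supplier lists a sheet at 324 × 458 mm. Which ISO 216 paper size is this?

C3 (324 × 458 mm)

Aspect ratio 458/324 ≈ 1.414 — close to the ISO √2 ≈ 1.414.
In the C-series (envelope sizes, between A and B): C3 = 324 × 458 mm.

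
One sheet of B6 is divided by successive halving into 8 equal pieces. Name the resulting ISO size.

8 = 2^3, so 3 halving steps.
B6 → B7 → … → B9 after 3 steps.

B9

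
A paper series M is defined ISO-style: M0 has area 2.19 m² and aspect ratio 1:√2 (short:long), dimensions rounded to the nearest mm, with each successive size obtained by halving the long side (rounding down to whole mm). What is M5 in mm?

Let M0's short side be w mm. w · w√2 = 2.19 m² = 2,190,000 mm², so w ≈ 1244.4 mm and w√2 ≈ 1759.9 mm → M0 = 1244 × 1760 mm.
M1: ⌊1760/2⌋ × 1244 = 880 × 1244 mm
M2: ⌊1244/2⌋ × 880 = 622 × 880 mm
M3: ⌊880/2⌋ × 622 = 440 × 622 mm
M4: ⌊622/2⌋ × 440 = 311 × 440 mm
M5: ⌊440/2⌋ × 311 = 220 × 311 mm

220 × 311 mm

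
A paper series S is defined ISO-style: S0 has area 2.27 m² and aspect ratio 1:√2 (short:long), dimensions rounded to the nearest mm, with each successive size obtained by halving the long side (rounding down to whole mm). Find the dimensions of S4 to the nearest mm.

Let S0's short side be w mm. w · w√2 = 2.27 m² = 2,270,000 mm², so w ≈ 1266.9 mm and w√2 ≈ 1791.7 mm → S0 = 1267 × 1792 mm.
S1: ⌊1792/2⌋ × 1267 = 896 × 1267 mm
S2: ⌊1267/2⌋ × 896 = 633 × 896 mm
S3: ⌊896/2⌋ × 633 = 448 × 633 mm
S4: ⌊633/2⌋ × 448 = 316 × 448 mm

316 × 448 mm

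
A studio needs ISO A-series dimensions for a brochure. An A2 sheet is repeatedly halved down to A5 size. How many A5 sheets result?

8

Each ISO step halves the sheet: 1 × A2 → 2 × A3 → 4 × A4 → 8 × A5
From A2 to A5 is 3 halving steps: 2^3 = 8.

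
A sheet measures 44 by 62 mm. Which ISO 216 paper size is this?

B9 (44 × 62 mm)

Aspect ratio 62/44 ≈ 1.409 — close to the ISO √2 ≈ 1.414.
In the B-series (B0 = 1000 × 1414 mm): B9 = 44 × 62 mm.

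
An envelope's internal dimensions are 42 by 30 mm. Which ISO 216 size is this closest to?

Aspect ratio 42/30 ≈ 1.400 — close to the ISO √2 ≈ 1.414.
In the B-series (B0 = 1000 × 1414 mm): B10 = 31 × 44 mm.
Off by 3 mm total — nearest standard size.

B10 (31 × 44 mm)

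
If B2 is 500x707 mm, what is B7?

88 × 125 mm

B3: ⌊707/2⌋ × 500 = 353 × 500 mm
B4: ⌊500/2⌋ × 353 = 250 × 353 mm
B5: ⌊353/2⌋ × 250 = 176 × 250 mm
B6: ⌊250/2⌋ × 176 = 125 × 176 mm
B7: ⌊176/2⌋ × 125 = 88 × 125 mm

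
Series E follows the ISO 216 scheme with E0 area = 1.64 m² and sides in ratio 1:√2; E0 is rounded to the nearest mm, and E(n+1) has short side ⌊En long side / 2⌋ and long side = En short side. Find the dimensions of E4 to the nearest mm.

269 × 380 mm

Let E0's short side be w mm. w · w√2 = 1.64 m² = 1,640,000 mm², so w ≈ 1076.9 mm and w√2 ≈ 1522.9 mm → E0 = 1077 × 1523 mm.
E1: ⌊1523/2⌋ × 1077 = 761 × 1077 mm
E2: ⌊1077/2⌋ × 761 = 538 × 761 mm
E3: ⌊761/2⌋ × 538 = 380 × 538 mm
E4: ⌊538/2⌋ × 380 = 269 × 380 mm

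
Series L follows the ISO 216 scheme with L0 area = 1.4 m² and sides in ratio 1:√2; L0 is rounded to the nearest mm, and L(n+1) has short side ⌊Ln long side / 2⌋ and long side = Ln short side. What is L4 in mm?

248 × 351 mm

Let L0's short side be w mm. w · w√2 = 1.4 m² = 1,400,000 mm², so w ≈ 995.0 mm and w√2 ≈ 1407.1 mm → L0 = 995 × 1407 mm.
L1: ⌊1407/2⌋ × 995 = 703 × 995 mm
L2: ⌊995/2⌋ × 703 = 497 × 703 mm
L3: ⌊703/2⌋ × 497 = 351 × 497 mm
L4: ⌊497/2⌋ × 351 = 248 × 351 mm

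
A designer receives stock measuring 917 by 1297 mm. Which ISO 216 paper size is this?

Aspect ratio 1297/917 ≈ 1.414 — close to the ISO √2 ≈ 1.414.
In the C-series (envelope sizes, between A and B): C0 = 917 × 1297 mm.

C0 (917 × 1297 mm)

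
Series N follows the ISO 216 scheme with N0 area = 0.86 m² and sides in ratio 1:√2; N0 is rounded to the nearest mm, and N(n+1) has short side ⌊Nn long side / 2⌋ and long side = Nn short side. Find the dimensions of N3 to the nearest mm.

275 × 390 mm

Let N0's short side be w mm. w · w√2 = 0.86 m² = 860,000 mm², so w ≈ 779.8 mm and w√2 ≈ 1102.8 mm → N0 = 780 × 1103 mm.
N1: ⌊1103/2⌋ × 780 = 551 × 780 mm
N2: ⌊780/2⌋ × 551 = 390 × 551 mm
N3: ⌊551/2⌋ × 390 = 275 × 390 mm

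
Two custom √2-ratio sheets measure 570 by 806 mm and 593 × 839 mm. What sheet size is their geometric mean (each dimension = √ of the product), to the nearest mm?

581 × 822 mm

Short side: √(570 · 593) = √338010 ≈ 581.4 → 581 mm
Long side: √(806 · 839) = √676234 ≈ 822.3 → 822 mm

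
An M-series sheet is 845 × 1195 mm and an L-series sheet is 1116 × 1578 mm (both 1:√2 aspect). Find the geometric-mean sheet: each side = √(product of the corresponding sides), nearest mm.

971 × 1373 mm

Short side: √(845 · 1116) = √943020 ≈ 971.1 → 971 mm
Long side: √(1195 · 1578) = √1885710 ≈ 1373.2 → 1373 mm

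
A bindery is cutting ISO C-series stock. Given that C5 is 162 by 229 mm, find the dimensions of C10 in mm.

28 × 40 mm

C6: ⌊229/2⌋ × 162 = 114 × 162 mm
C7: ⌊162/2⌋ × 114 = 81 × 114 mm
C8: ⌊114/2⌋ × 81 = 57 × 81 mm
C9: ⌊81/2⌋ × 57 = 40 × 57 mm
C10: ⌊57/2⌋ × 40 = 28 × 40 mm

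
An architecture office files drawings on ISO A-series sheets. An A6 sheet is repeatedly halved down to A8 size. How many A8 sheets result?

4

A6 = 105 × 148 mm; A8 = 52 × 74 mm.
Each halving step doubles the count; 2 steps from A6 to A8.
2^2 = 4.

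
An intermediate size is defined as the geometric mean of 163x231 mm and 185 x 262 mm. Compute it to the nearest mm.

174 × 246 mm

Short side: √(163 · 185) = √30155 ≈ 173.7 → 174 mm
Long side: √(231 · 262) = √60522 ≈ 246.0 → 246 mm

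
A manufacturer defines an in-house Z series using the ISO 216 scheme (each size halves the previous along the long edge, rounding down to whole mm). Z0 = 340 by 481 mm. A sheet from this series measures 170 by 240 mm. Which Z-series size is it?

Z0: 340 × 481 mm
Z1: 240 × 340 mm
Z2: 170 × 240 mm
Z3: 120 × 170 mm
→ matches Z2.

Z2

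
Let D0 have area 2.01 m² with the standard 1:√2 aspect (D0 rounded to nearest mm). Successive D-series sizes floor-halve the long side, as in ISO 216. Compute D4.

Let D0's short side be w mm. w · w√2 = 2.01 m² = 2,010,000 mm², so w ≈ 1192.2 mm and w√2 ≈ 1686.0 mm → D0 = 1192 × 1686 mm.
D1: ⌊1686/2⌋ × 1192 = 843 × 1192 mm
D2: ⌊1192/2⌋ × 843 = 596 × 843 mm
D3: ⌊843/2⌋ × 596 = 421 × 596 mm
D4: ⌊596/2⌋ × 421 = 298 × 421 mm

298 × 421 mm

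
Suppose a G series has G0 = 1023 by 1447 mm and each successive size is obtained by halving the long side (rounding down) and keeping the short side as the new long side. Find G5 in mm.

180 × 255 mm

G1: ⌊1447/2⌋ × 1023 = 723 × 1023 mm
G2: ⌊1023/2⌋ × 723 = 511 × 723 mm
G3: ⌊723/2⌋ × 511 = 361 × 511 mm
G4: ⌊511/2⌋ × 361 = 255 × 361 mm
G5: ⌊361/2⌋ × 255 = 180 × 255 mm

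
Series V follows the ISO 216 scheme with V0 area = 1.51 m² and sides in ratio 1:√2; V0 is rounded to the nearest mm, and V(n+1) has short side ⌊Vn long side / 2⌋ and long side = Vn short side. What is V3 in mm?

Let V0's short side be w mm. w · w√2 = 1.51 m² = 1,510,000 mm², so w ≈ 1033.3 mm and w√2 ≈ 1461.3 mm → V0 = 1033 × 1461 mm.
V1: ⌊1461/2⌋ × 1033 = 730 × 1033 mm
V2: ⌊1033/2⌋ × 730 = 516 × 730 mm
V3: ⌊730/2⌋ × 516 = 365 × 516 mm

365 × 516 mm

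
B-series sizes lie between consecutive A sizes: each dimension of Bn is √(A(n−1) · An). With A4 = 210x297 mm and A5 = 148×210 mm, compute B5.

176 × 250 mm

Short side: √(210 · 148) = √31080 ≈ 176.3 → 176 mm
Long side: √(297 · 210) = √62370 ≈ 249.7 → 250 mm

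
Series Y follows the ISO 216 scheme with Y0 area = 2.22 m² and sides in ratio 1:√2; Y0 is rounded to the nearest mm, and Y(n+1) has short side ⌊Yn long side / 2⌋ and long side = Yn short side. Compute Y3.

443 × 626 mm

Let Y0's short side be w mm. w · w√2 = 2.22 m² = 2,220,000 mm², so w ≈ 1252.9 mm and w√2 ≈ 1771.9 mm → Y0 = 1253 × 1772 mm.
Y1: ⌊1772/2⌋ × 1253 = 886 × 1253 mm
Y2: ⌊1253/2⌋ × 886 = 626 × 886 mm
Y3: ⌊886/2⌋ × 626 = 443 × 626 mm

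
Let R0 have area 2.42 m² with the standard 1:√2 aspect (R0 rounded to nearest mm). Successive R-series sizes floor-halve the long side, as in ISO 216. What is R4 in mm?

Let R0's short side be w mm. w · w√2 = 2.42 m² = 2,420,000 mm², so w ≈ 1308.1 mm and w√2 ≈ 1850.0 mm → R0 = 1308 × 1850 mm.
R1: ⌊1850/2⌋ × 1308 = 925 × 1308 mm
R2: ⌊1308/2⌋ × 925 = 654 × 925 mm
R3: ⌊925/2⌋ × 654 = 462 × 654 mm
R4: ⌊654/2⌋ × 462 = 327 × 462 mm

327 × 462 mm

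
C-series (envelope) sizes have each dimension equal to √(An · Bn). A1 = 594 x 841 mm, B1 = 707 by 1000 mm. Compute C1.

648 × 917 mm

Short side: √(594 · 707) = √419958 ≈ 648.0 → 648 mm
Long side: √(841 · 1000) = √841000 ≈ 917.1 → 917 mm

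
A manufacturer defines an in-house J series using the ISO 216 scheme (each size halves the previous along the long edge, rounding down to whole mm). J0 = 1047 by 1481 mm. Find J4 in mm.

J1 = 740 × 1047 mm (from J0 by 1 halving).
J2: ⌊1047/2⌋ × 740 = 523 × 740 mm
J3: ⌊740/2⌋ × 523 = 370 × 523 mm
J4: ⌊523/2⌋ × 370 = 261 × 370 mm

261 × 370 mm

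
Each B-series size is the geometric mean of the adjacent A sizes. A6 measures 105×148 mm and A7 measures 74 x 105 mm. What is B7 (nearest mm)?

88 × 125 mm

Short side: √(105 · 74) = √7770 ≈ 88.1 → 88 mm
Long side: √(148 · 105) = √15540 ≈ 124.7 → 125 mm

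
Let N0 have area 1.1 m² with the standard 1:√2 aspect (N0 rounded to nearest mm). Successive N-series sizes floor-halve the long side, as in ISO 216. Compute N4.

220 × 311 mm

Let N0's short side be w mm. w · w√2 = 1.1 m² = 1,100,000 mm², so w ≈ 881.9 mm and w√2 ≈ 1247.3 mm → N0 = 882 × 1247 mm.
N1: ⌊1247/2⌋ × 882 = 623 × 882 mm
N2: ⌊882/2⌋ × 623 = 441 × 623 mm
N3: ⌊623/2⌋ × 441 = 311 × 441 mm
N4: ⌊441/2⌋ × 311 = 220 × 311 mm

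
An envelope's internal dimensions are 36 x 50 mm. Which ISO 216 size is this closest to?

A9 (37 × 52 mm)

Aspect ratio 50/36 ≈ 1.389 (ISO target is √2 ≈ 1.414).
In the A-series (A0 area = 1 m²): A9 = 37 × 52 mm.
Off by 3 mm total — nearest standard size.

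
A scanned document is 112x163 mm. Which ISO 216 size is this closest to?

Aspect ratio 163/112 ≈ 1.455 (ISO target is √2 ≈ 1.414).
In the C-series (envelope sizes, between A and B): C6 = 114 × 162 mm.
Off by 3 mm total — nearest standard size.

C6 (114 × 162 mm)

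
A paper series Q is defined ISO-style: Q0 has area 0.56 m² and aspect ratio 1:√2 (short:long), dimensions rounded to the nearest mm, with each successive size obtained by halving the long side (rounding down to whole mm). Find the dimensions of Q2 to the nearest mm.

Let Q0's short side be w mm. w · w√2 = 0.56 m² = 560,000 mm², so w ≈ 629.3 mm and w√2 ≈ 889.9 mm → Q0 = 629 × 890 mm.
Q1: ⌊890/2⌋ × 629 = 445 × 629 mm
Q2: ⌊629/2⌋ × 445 = 314 × 445 mm

314 × 445 mm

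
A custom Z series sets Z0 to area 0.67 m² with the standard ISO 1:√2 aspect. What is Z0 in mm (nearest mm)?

688 × 973 mm

Let the short side be w mm. Then w · w√2 = 0.67 m² = 670,000 mm².
w² = 670,000/√2, so w ≈ 688.3 mm; long side = w√2 ≈ 973.4 mm.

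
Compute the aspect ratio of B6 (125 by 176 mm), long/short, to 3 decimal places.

1.408

176 / 125 = 1.408
ISO 216 targets √2 ≈ 1.414; the -0.006 deviation is from mm rounding.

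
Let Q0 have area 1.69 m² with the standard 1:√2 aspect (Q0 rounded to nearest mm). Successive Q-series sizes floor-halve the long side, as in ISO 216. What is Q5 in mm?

Let Q0's short side be w mm. w · w√2 = 1.69 m² = 1,690,000 mm², so w ≈ 1093.2 mm and w√2 ≈ 1546.0 mm → Q0 = 1093 × 1546 mm.
Q1: ⌊1546/2⌋ × 1093 = 773 × 1093 mm
Q2: ⌊1093/2⌋ × 773 = 546 × 773 mm
Q3: ⌊773/2⌋ × 546 = 386 × 546 mm
Q4: ⌊546/2⌋ × 386 = 273 × 386 mm
Q5: ⌊386/2⌋ × 273 = 193 × 273 mm

193 × 273 mm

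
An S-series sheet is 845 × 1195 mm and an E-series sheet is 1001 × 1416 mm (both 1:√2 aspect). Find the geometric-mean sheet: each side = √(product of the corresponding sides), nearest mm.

920 × 1301 mm

Short side: √(845 · 1001) = √845845 ≈ 919.7 → 920 mm
Long side: √(1195 · 1416) = √1692120 ≈ 1300.8 → 1301 mm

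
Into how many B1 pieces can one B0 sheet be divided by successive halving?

2

Each ISO step halves the sheet: 1 × B0 → 2 × B1
From B0 to B1 is 1 halving step: 2^1 = 2.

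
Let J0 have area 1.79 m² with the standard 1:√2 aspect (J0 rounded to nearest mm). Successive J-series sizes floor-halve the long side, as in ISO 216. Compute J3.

Let J0's short side be w mm. w · w√2 = 1.79 m² = 1,790,000 mm², so w ≈ 1125.0 mm and w√2 ≈ 1591.1 mm → J0 = 1125 × 1591 mm.
J1: ⌊1591/2⌋ × 1125 = 795 × 1125 mm
J2: ⌊1125/2⌋ × 795 = 562 × 795 mm
J3: ⌊795/2⌋ × 562 = 397 × 562 mm

397 × 562 mm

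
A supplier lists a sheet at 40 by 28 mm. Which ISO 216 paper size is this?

Aspect ratio 40/28 ≈ 1.429 — close to the ISO √2 ≈ 1.414.
In the C-series (envelope sizes, between A and B): C10 = 28 × 40 mm.

C10 (28 × 40 mm)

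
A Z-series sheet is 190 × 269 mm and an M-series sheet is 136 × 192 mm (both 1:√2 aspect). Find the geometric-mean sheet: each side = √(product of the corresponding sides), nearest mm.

161 × 227 mm

Short side: √(190 · 136) = √25840 ≈ 160.7 → 161 mm
Long side: √(269 · 192) = √51648 ≈ 227.3 → 227 mm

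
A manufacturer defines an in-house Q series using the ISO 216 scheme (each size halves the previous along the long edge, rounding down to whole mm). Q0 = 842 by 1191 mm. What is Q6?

Q1 = 595 × 842 mm (from Q0 by 1 halving).
Q2: ⌊842/2⌋ × 595 = 421 × 595 mm
Q3: ⌊595/2⌋ × 421 = 297 × 421 mm
Q4: ⌊421/2⌋ × 297 = 210 × 297 mm
Q5: ⌊297/2⌋ × 210 = 148 × 210 mm
Q6: ⌊210/2⌋ × 148 = 105 × 148 mm

105 × 148 mm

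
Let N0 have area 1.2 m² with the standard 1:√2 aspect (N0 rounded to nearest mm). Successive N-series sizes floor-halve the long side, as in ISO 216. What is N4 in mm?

230 × 325 mm

Let N0's short side be w mm. w · w√2 = 1.2 m² = 1,200,000 mm², so w ≈ 921.2 mm and w√2 ≈ 1302.7 mm → N0 = 921 × 1303 mm.
N1: ⌊1303/2⌋ × 921 = 651 × 921 mm
N2: ⌊921/2⌋ × 651 = 460 × 651 mm
N3: ⌊651/2⌋ × 460 = 325 × 460 mm
N4: ⌊460/2⌋ × 325 = 230 × 325 mm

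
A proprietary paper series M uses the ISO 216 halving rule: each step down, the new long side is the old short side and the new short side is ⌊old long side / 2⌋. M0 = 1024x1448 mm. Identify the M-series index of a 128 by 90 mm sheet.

M0: 1024 × 1448 mm
M1: 724 × 1024 mm
M2: 512 × 724 mm
M3: 362 × 512 mm
M4: 256 × 362 mm
M5: 181 × 256 mm
M6: 128 × 181 mm
M7: 90 × 128 mm
M8: 64 × 90 mm
→ matches M7.

M7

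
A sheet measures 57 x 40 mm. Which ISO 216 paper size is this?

C9 (40 × 57 mm)

Aspect ratio 57/40 ≈ 1.425 — close to the ISO √2 ≈ 1.414.
In the C-series (envelope sizes, between A and B): C9 = 40 × 57 mm.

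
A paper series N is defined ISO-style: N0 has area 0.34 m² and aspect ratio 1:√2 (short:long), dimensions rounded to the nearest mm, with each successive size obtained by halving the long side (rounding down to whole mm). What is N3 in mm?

Let N0's short side be w mm. w · w√2 = 0.34 m² = 340,000 mm², so w ≈ 490.3 mm and w√2 ≈ 693.4 mm → N0 = 490 × 693 mm.
N1: ⌊693/2⌋ × 490 = 346 × 490 mm
N2: ⌊490/2⌋ × 346 = 245 × 346 mm
N3: ⌊346/2⌋ × 245 = 173 × 245 mm

173 × 245 mm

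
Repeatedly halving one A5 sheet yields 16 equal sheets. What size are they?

16 = 2^4, so 4 halving steps.
A5 → A6 → … → A9 after 4 steps.

A9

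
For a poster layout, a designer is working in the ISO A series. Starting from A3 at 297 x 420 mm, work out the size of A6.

A4: ⌊420/2⌋ × 297 = 210 × 297 mm
A5: ⌊297/2⌋ × 210 = 148 × 210 mm
A6: ⌊210/2⌋ × 148 = 105 × 148 mm

105 × 148 mm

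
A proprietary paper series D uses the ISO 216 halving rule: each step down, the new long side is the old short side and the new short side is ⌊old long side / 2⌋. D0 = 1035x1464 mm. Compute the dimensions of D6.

129 × 183 mm

D1: ⌊1464/2⌋ × 1035 = 732 × 1035 mm
D2: ⌊1035/2⌋ × 732 = 517 × 732 mm
D3: ⌊732/2⌋ × 517 = 366 × 517 mm
D4: ⌊517/2⌋ × 366 = 258 × 366 mm
D5: ⌊366/2⌋ × 258 = 183 × 258 mm
D6: ⌊258/2⌋ × 183 = 129 × 183 mm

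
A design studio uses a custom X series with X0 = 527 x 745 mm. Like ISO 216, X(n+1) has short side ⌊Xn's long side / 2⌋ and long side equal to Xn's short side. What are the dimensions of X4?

131 × 186 mm

X1: ⌊745/2⌋ × 527 = 372 × 527 mm
X2: ⌊527/2⌋ × 372 = 263 × 372 mm
X3: ⌊372/2⌋ × 263 = 186 × 263 mm
X4: ⌊263/2⌋ × 186 = 131 × 186 mm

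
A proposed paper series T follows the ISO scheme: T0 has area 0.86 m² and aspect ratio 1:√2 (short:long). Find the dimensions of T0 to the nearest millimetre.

780 × 1103 mm

Let the short side be w mm. Then w · w√2 = 0.86 m² = 860,000 mm².
w² = 860,000/√2, so w ≈ 779.8 mm; long side = w√2 ≈ 1102.8 mm.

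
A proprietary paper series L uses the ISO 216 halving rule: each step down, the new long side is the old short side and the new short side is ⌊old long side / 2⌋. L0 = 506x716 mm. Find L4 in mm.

126 × 179 mm

L1 = 358 × 506 mm (from L0 by 1 halving).
L2: ⌊506/2⌋ × 358 = 253 × 358 mm
L3: ⌊358/2⌋ × 253 = 179 × 253 mm
L4: ⌊253/2⌋ × 179 = 126 × 179 mm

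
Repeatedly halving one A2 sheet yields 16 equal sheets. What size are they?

A6

16 = 2^4, so 4 halving steps.
A2 → A3 → … → A6 after 4 steps.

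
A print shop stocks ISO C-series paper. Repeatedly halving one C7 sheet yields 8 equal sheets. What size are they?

C10

8 = 2^3, so 3 halving steps.
C7 → C8 → … → C10 after 3 steps.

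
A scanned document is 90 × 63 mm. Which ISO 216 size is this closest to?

B8 (62 × 88 mm)

Aspect ratio 90/63 ≈ 1.429 — close to the ISO √2 ≈ 1.414.
In the B-series (B0 = 1000 × 1414 mm): B8 = 62 × 88 mm.
Off by 3 mm total — nearest standard size.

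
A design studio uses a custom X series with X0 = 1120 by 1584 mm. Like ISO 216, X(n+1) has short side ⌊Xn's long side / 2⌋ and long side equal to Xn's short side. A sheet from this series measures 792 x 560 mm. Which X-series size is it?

X0: 1120 × 1584 mm
X1: 792 × 1120 mm
X2: 560 × 792 mm
X3: 396 × 560 mm
→ matches X2.

X2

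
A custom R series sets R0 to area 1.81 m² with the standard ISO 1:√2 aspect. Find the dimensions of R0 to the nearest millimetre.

Let the short side be w mm. Then w · w√2 = 1.81 m² = 1,810,000 mm².
w² = 1,810,000/√2, so w ≈ 1131.3 mm; long side = w√2 ≈ 1599.9 mm.

1131 × 1600 mm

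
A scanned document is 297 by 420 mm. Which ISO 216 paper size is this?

Aspect ratio 420/297 ≈ 1.414 — close to the ISO √2 ≈ 1.414.
In the A-series (A0 area = 1 m²): A3 = 297 × 420 mm.

A3 (297 × 420 mm)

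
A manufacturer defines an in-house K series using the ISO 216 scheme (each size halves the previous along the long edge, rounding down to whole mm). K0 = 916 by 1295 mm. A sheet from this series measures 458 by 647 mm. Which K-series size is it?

K2

K0: 916 × 1295 mm
K1: 647 × 916 mm
K2: 458 × 647 mm
K3: 323 × 458 mm
→ matches K2.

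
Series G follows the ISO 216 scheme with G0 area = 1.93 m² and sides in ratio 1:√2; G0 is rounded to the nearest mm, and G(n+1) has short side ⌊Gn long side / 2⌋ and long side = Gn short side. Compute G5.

Let G0's short side be w mm. w · w√2 = 1.93 m² = 1,930,000 mm², so w ≈ 1168.2 mm and w√2 ≈ 1652.1 mm → G0 = 1168 × 1652 mm.
G1: ⌊1652/2⌋ × 1168 = 826 × 1168 mm
G2: ⌊1168/2⌋ × 826 = 584 × 826 mm
G3: ⌊826/2⌋ × 584 = 413 × 584 mm
G4: ⌊584/2⌋ × 413 = 292 × 413 mm
G5: ⌊413/2⌋ × 292 = 206 × 292 mm

206 × 292 mm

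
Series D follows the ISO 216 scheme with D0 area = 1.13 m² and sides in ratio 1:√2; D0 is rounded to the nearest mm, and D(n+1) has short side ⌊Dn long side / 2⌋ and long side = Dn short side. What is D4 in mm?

223 × 316 mm

Let D0's short side be w mm. w · w√2 = 1.13 m² = 1,130,000 mm², so w ≈ 893.9 mm and w√2 ≈ 1264.1 mm → D0 = 894 × 1264 mm.
D1: ⌊1264/2⌋ × 894 = 632 × 894 mm
D2: ⌊894/2⌋ × 632 = 447 × 632 mm
D3: ⌊632/2⌋ × 447 = 316 × 447 mm
D4: ⌊447/2⌋ × 316 = 223 × 316 mm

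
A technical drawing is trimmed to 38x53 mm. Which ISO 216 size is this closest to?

Aspect ratio 53/38 ≈ 1.395 (ISO target is √2 ≈ 1.414).
In the A-series (A0 area = 1 m²): A9 = 37 × 52 mm.
Off by 2 mm total — nearest standard size.

A9 (37 × 52 mm)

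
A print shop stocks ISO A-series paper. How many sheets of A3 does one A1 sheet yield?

Each ISO step halves the sheet: 1 × A1 → 2 × A2 → 4 × A3
From A1 to A3 is 2 halving steps: 2^2 = 4.

4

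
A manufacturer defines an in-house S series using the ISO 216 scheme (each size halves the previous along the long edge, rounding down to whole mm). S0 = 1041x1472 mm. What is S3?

368 × 520 mm

S1: ⌊1472/2⌋ × 1041 = 736 × 1041 mm
S2: ⌊1041/2⌋ × 736 = 520 × 736 mm
S3: ⌊736/2⌋ × 520 = 368 × 520 mm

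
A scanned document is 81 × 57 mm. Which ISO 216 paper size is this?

C8 (57 × 81 mm)

Aspect ratio 81/57 ≈ 1.421 — close to the ISO √2 ≈ 1.414.
In the C-series (envelope sizes, between A and B): C8 = 57 × 81 mm.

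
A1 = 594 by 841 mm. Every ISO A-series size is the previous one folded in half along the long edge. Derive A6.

105 × 148 mm

A2: ⌊841/2⌋ × 594 = 420 × 594 mm
A3: ⌊594/2⌋ × 420 = 297 × 420 mm
A4: ⌊420/2⌋ × 297 = 210 × 297 mm
A5: ⌊297/2⌋ × 210 = 148 × 210 mm
A6: ⌊210/2⌋ × 148 = 105 × 148 mm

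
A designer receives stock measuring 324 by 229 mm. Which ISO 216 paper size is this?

Aspect ratio 324/229 ≈ 1.415 — close to the ISO √2 ≈ 1.414.
In the C-series (envelope sizes, between A and B): C4 = 229 × 324 mm.

C4 (229 × 324 mm)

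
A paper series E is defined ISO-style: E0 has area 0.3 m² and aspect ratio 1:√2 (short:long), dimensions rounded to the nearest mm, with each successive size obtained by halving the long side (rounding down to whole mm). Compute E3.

Let E0's short side be w mm. w · w√2 = 0.3 m² = 300,000 mm², so w ≈ 460.6 mm and w√2 ≈ 651.4 mm → E0 = 461 × 651 mm.
E1: ⌊651/2⌋ × 461 = 325 × 461 mm
E2: ⌊461/2⌋ × 325 = 230 × 325 mm
E3: ⌊325/2⌋ × 230 = 162 × 230 mm

162 × 230 mm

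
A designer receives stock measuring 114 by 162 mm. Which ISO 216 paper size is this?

C6 (114 × 162 mm)

Aspect ratio 162/114 ≈ 1.421 — close to the ISO √2 ≈ 1.414.
In the C-series (envelope sizes, between A and B): C6 = 114 × 162 mm.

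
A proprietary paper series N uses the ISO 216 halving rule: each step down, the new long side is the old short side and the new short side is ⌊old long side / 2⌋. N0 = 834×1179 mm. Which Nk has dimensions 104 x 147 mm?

N0: 834 × 1179 mm
N1: 589 × 834 mm
N2: 417 × 589 mm
N3: 294 × 417 mm
N4: 208 × 294 mm
N5: 147 × 208 mm
N6: 104 × 147 mm
N7: 73 × 104 mm
→ matches N6.

N6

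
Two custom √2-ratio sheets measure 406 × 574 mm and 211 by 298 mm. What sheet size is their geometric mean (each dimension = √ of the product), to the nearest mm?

Short side: √(406 · 211) = √85666 ≈ 292.7 → 293 mm
Long side: √(574 · 298) = √171052 ≈ 413.6 → 414 mm

293 × 414 mm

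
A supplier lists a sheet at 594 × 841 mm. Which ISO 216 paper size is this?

A1 (594 × 841 mm)

Aspect ratio 841/594 ≈ 1.416 — close to the ISO √2 ≈ 1.414.
In the A-series (A0 area = 1 m²): A1 = 594 × 841 mm.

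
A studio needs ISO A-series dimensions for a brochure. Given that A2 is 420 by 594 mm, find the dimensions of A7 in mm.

A3: ⌊594/2⌋ × 420 = 297 × 420 mm
A4: ⌊420/2⌋ × 297 = 210 × 297 mm
A5: ⌊297/2⌋ × 210 = 148 × 210 mm
A6: ⌊210/2⌋ × 148 = 105 × 148 mm
A7: ⌊148/2⌋ × 105 = 74 × 105 mm

74 × 105 mm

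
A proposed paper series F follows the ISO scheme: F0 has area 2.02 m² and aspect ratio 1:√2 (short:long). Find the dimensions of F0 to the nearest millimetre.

1195 × 1690 mm

Let the short side be w mm. Then w · w√2 = 2.02 m² = 2,020,000 mm².
w² = 2,020,000/√2, so w ≈ 1195.1 mm; long side = w√2 ≈ 1690.2 mm.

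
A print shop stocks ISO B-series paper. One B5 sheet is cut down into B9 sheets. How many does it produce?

Each ISO step halves the sheet: 1 × B5 → 2 × B6 → 4 × B7 → 8 × B8 → …
From B5 to B9 is 4 halving steps: 2^4 = 16.

16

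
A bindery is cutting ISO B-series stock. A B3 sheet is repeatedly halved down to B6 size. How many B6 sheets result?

Each ISO step halves the sheet: 1 × B3 → 2 × B4 → 4 × B5 → 8 × B6
From B3 to B6 is 3 halving steps: 2^3 = 8.

8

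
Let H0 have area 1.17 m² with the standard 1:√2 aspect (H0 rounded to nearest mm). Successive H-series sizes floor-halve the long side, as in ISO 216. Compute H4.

Let H0's short side be w mm. w · w√2 = 1.17 m² = 1,170,000 mm², so w ≈ 909.6 mm and w√2 ≈ 1286.3 mm → H0 = 910 × 1286 mm.
H1: ⌊1286/2⌋ × 910 = 643 × 910 mm
H2: ⌊910/2⌋ × 643 = 455 × 643 mm
H3: ⌊643/2⌋ × 455 = 321 × 455 mm
H4: ⌊455/2⌋ × 321 = 227 × 321 mm

227 × 321 mm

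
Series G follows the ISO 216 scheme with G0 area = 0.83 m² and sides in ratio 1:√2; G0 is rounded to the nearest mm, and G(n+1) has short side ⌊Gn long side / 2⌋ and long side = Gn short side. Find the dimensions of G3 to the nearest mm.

Let G0's short side be w mm. w · w√2 = 0.83 m² = 830,000 mm², so w ≈ 766.1 mm and w√2 ≈ 1083.4 mm → G0 = 766 × 1083 mm.
G1: ⌊1083/2⌋ × 766 = 541 × 766 mm
G2: ⌊766/2⌋ × 541 = 383 × 541 mm
G3: ⌊541/2⌋ × 383 = 270 × 383 mm

270 × 383 mm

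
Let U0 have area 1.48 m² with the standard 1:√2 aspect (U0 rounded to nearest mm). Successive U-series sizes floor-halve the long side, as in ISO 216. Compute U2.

511 × 723 mm

Let U0's short side be w mm. w · w√2 = 1.48 m² = 1,480,000 mm², so w ≈ 1023.0 mm and w√2 ≈ 1446.7 mm → U0 = 1023 × 1447 mm.
U1: ⌊1447/2⌋ × 1023 = 723 × 1023 mm
U2: ⌊1023/2⌋ × 723 = 511 × 723 mm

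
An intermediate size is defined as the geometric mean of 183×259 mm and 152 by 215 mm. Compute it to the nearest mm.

167 × 236 mm

Short side: √(183 · 152) = √27816 ≈ 166.8 → 167 mm
Long side: √(259 · 215) = √55685 ≈ 236.0 → 236 mm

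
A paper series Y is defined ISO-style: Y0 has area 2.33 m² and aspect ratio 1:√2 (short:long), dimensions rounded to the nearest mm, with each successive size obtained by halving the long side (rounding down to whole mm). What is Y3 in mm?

453 × 642 mm

Let Y0's short side be w mm. w · w√2 = 2.33 m² = 2,330,000 mm², so w ≈ 1283.6 mm and w√2 ≈ 1815.2 mm → Y0 = 1284 × 1815 mm.
Y1: ⌊1815/2⌋ × 1284 = 907 × 1284 mm
Y2: ⌊1284/2⌋ × 907 = 642 × 907 mm
Y3: ⌊907/2⌋ × 642 = 453 × 642 mm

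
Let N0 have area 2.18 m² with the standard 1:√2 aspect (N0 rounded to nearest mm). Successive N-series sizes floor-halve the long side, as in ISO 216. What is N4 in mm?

Let N0's short side be w mm. w · w√2 = 2.18 m² = 2,180,000 mm², so w ≈ 1241.6 mm and w√2 ≈ 1755.8 mm → N0 = 1242 × 1756 mm.
N1: ⌊1756/2⌋ × 1242 = 878 × 1242 mm
N2: ⌊1242/2⌋ × 878 = 621 × 878 mm
N3: ⌊878/2⌋ × 621 = 439 × 621 mm
N4: ⌊621/2⌋ × 439 = 310 × 439 mm

310 × 439 mm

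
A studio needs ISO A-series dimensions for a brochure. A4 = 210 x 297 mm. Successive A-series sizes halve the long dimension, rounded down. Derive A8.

A5: ⌊297/2⌋ × 210 = 148 × 210 mm
A6: ⌊210/2⌋ × 148 = 105 × 148 mm
A7: ⌊148/2⌋ × 105 = 74 × 105 mm
A8: ⌊105/2⌋ × 74 = 52 × 74 mm

52 × 74 mm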